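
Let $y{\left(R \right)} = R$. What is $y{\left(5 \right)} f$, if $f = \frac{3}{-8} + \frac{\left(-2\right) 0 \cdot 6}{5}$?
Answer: $- \frac{15}{8} \approx -1.875$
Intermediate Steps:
$f = - \frac{3}{8}$ ($f = 3 \left(- \frac{1}{8}\right) + 0 \cdot 6 \cdot \frac{1}{5} = - \frac{3}{8} + 0 \cdot \frac{1}{5} = - \frac{3}{8} + 0 = - \frac{3}{8} \approx -0.375$)
$y{\left(5 \right)} f = 5 \left(- \frac{3}{8}\right) = - \frac{15}{8}$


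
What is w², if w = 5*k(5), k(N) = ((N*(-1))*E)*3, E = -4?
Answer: 90000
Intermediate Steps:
k(N) = 12*N (k(N) = ((N*(-1))*(-4))*3 = (-N*(-4))*3 = (4*N)*3 = 12*N)
w = 300 (w = 5*(12*5) = 5*60 = 300)
w² = 300² = 90000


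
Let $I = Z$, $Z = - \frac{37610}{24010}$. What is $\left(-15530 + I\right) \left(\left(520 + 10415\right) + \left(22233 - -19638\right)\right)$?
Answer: $- \frac{1969203912546}{2401} \approx -8.2016 \cdot 10^{8}$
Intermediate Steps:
$Z = - \frac{3761}{2401}$ ($Z = \left(-37610\right) \frac{1}{24010} = - \frac{3761}{2401} \approx -1.5664$)
$I = - \frac{3761}{2401} \approx -1.5664$
$\left(-15530 + I\right) \left(\left(520 + 10415\right) + \left(22233 - -19638\right)\right) = \left(-15530 - \frac{3761}{2401}\right) \left(\left(520 + 10415\right) + \left(22233 - -19638\right)\right) = - \frac{37291291 \left(10935 + \left(22233 + 19638\right)\right)}{2401} = - \frac{37291291 \left(10935 + 41871\right)}{2401} = \left(- \frac{37291291}{2401}\right) 52806 = - \frac{1969203912546}{2401}$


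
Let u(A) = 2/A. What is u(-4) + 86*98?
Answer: 16855/2 ≈ 8427.5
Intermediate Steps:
u(-4) + 86*98 = 2/(-4) + 86*98 = 2*(-¼) + 8428 = -½ + 8428 = 16855/2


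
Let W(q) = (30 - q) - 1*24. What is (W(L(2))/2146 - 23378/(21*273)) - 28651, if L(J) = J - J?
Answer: -176271951754/6151509 ≈ -28655.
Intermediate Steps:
L(J) = 0
W(q) = 6 - q (W(q) = (30 - q) - 24 = 6 - q)
(W(L(2))/2146 - 23378/(21*273)) - 28651 = ((6 - 1*0)/2146 - 23378/(21*273)) - 28651 = ((6 + 0)*(1/2146) - 23378/5733) - 28651 = (6*(1/2146) - 23378*1/5733) - 28651 = (3/1073 - 23378/5733) - 28651 = -25067395/6151509 - 28651 = -176271951754/6151509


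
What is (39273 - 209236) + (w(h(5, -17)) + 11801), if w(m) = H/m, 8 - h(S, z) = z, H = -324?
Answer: -3954374/25 ≈ -1.5818e+5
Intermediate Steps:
h(S, z) = 8 - z
w(m) = -324/m
(39273 - 209236) + (w(h(5, -17)) + 11801) = (39273 - 209236) + (-324/(8 - 1*(-17)) + 11801) = -169963 + (-324/(8 + 17) + 11801) = -169963 + (-324/25 + 11801) = -169963 + 294701/25 = -3954374/25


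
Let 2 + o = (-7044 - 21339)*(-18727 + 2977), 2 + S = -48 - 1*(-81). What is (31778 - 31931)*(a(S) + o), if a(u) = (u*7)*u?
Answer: -68396963175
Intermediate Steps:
S = 31 (S = -2 + (-48 - 1*(-81)) = -2 + (-48 + 81) = -2 + 33 = 31)
a(u) = 7*u² (a(u) = (7*u)*u = 7*u²)
o = 447032248 (o = -2 + (-7044 - 21339)*(-18727 + 2977) = -2 - 28383*(-15750) = -2 + 447032250 = 447032248)
(31778 - 31931)*(a(S) + o) = (31778 - 31931)*(7*31² + 447032248) = -153*(7*961 + 447032248) = -153*(6727 + 447032248) = -153*447038975 = -68396963175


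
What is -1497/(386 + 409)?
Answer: -499/265 ≈ -1.8830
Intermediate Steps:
-1497/(386 + 409) = -1497/795 = -1497*1/795 = -499/265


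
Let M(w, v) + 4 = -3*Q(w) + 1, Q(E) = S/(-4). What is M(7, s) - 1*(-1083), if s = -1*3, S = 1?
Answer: 4323/4 ≈ 1080.8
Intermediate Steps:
s = -3
Q(E) = -1/4 (Q(E) = 1/(-4) = 1*(-1/4) = -1/4)
M(w, v) = -9/4 (M(w, v) = -4 + (-3*(-1/4) + 1) = -4 + (3/4 + 1) = -4 + 7/4 = -9/4)
M(7, s) - 1*(-1083) = -9/4 - 1*(-1083) = -9/4 + 1083 = 4323/4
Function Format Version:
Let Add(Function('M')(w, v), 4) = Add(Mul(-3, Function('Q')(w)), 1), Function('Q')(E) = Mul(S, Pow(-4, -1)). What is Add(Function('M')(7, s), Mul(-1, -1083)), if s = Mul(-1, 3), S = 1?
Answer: Rational(4323, 4) ≈ 1080.8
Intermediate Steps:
s = -3
Function('Q')(E) = Rational(-1, 4) (Function('Q')(E) = Mul(1, Pow(-4, -1)) = Mul(1, Rational(-1, 4)) = Rational(-1, 4))
Function('M')(w, v) = Rational(-9, 4) (Function('M')(w, v) = Add(-4, Add(Mul(-3, Rational(-1, 4)), 1)) = Add(-4, Add(Rational(3, 4), 1)) = Add(-4, Rational(7, 4)) = Rational(-9, 4))
Add(Function('M')(7, s), Mul(-1, -1083)) = Add(Rational(-9, 4), Mul(-1, -1083)) = Add(Rational(-9, 4), 1083) = Rational(4323, 4)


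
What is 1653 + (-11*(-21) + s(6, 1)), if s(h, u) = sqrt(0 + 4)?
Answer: 1886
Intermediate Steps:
s(h, u) = 2 (s(h, u) = sqrt(4) = 2)
1653 + (-11*(-21) + s(6, 1)) = 1653 + (-11*(-21) + 2) = 1653 + (231 + 2) = 1653 + 233 = 1886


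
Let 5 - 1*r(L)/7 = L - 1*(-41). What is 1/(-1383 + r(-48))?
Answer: -1/1299 ≈ -0.00076982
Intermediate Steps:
r(L) = -252 - 7*L (r(L) = 35 - 7*(L - 1*(-41)) = 35 - 7*(L + 41) = 35 - 7*(41 + L) = 35 + (-287 - 7*L) = -252 - 7*L)
1/(-1383 + r(-48)) = 1/(-1383 + (-252 - 7*(-48))) = 1/(-1383 + (-252 + 336)) = 1/(-1383 + 84) = 1/(-1299) = -1/1299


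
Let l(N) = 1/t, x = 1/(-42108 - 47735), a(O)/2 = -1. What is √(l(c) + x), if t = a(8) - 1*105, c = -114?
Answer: 5*I*√34588297198/9613201 ≈ 0.096731*I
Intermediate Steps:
a(O) = -2 (a(O) = 2*(-1) = -2)
x = -1/89843 (x = 1/(-89843) = -1/89843 ≈ -1.1131e-5)
t = -107 (t = -2 - 1*105 = -2 - 105 = -107)
l(N) = -1/107 (l(N) = 1/(-107) = -1/107)
√(l(c) + x) = √(-1/107 - 1/89843) = √(-89950/9613201) = 5*I*√34588297198/9613201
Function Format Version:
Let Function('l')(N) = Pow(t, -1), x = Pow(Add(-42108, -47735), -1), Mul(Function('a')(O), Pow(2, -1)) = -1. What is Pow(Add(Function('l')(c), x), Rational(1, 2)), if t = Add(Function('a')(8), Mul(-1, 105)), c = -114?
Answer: Mul(Rational(5, 9613201), I, Pow(34588297198, Rational(1, 2))) ≈ Mul(0.096731, I)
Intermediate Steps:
Function('a')(O) = -2 (Function('a')(O) = Mul(2, -1) = -2)
x = Rational(-1, 89843) (x = Pow(-89843, -1) = Rational(-1, 89843) ≈ -1.1131e-5)
t = -107 (t = Add(-2, Mul(-1, 105)) = Add(-2, -105) = -107)
Function('l')(N) = Rational(-1, 107) (Function('l')(N) = Pow(-107, -1) = Rational(-1, 107))
Pow(Add(Function('l')(c), x), Rational(1, 2)) = Pow(Add(Rational(-1, 107), Rational(-1, 89843)), Rational(1, 2)) = Pow(Rational(-89950, 9613201), Rational(1, 2)) = Mul(Rational(5, 9613201), I, Pow(34588297198, Rational(1, 2)))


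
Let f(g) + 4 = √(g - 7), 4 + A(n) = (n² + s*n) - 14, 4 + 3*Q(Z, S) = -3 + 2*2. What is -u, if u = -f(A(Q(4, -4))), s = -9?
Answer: -4 + I*√15 ≈ -4.0 + 3.873*I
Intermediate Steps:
Q(Z, S) = -1 (Q(Z, S) = -4/3 + (-3 + 2*2)/3 = -4/3 + (-3 + 4)/3 = -4/3 + (⅓)*1 = -4/3 + ⅓ = -1)
A(n) = -18 + n² - 9*n (A(n) = -4 + ((n² - 9*n) - 14) = -4 + (-14 + n² - 9*n) = -18 + n² - 9*n)
f(g) = -4 + √(-7 + g) (f(g) = -4 + √(g - 7) = -4 + √(-7 + g))
u = 4 - I*√15 (u = -(-4 + √(-7 + (-18 + (-1)² - 9*(-1)))) = -(-4 + √(-7 + (-18 + 1 + 9))) = -(-4 + √(-7 - 8)) = -(-4 + √(-15)) = -(-4 + I*√15) = 4 - I*√15 ≈ 4.0 - 3.873*I)
-u = -(4 - I*√15) = -4 + I*√15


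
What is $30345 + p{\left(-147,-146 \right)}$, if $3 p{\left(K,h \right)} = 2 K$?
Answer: $30247$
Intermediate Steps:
$p{\left(K,h \right)} = \frac{2 K}{3}$
$30345 + p{\left(-147,-146 \right)} = 30345 + \frac{2}{3} \left(-147\right) = 30345 - 98 = 30247$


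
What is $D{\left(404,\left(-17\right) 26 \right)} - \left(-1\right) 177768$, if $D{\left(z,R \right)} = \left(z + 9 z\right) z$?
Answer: $1809928$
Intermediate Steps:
$D{\left(z,R \right)} = 10 z^{2}$ ($D{\left(z,R \right)} = 10 z z = 10 z^{2}$)
$D{\left(404,\left(-17\right) 26 \right)} - \left(-1\right) 177768 = 10 \cdot 404^{2} - \left(-1\right) 177768 = 10 \cdot 163216 - -177768 = 1632160 + 177768 = 1809928$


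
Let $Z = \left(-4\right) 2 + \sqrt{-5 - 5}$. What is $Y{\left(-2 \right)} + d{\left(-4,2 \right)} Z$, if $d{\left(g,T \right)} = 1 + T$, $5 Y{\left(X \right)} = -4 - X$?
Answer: $- \frac{122}{5} + 3 i \sqrt{10} \approx -24.4 + 9.4868 i$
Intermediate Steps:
$Y{\left(X \right)} = - \frac{4}{5} - \frac{X}{5}$ ($Y{\left(X \right)} = \frac{-4 - X}{5} = - \frac{4}{5} - \frac{X}{5}$)
$Z = -8 + i \sqrt{10}$ ($Z = -8 + \sqrt{-10} = -8 + i \sqrt{10} \approx -8.0 + 3.1623 i$)
$Y{\left(-2 \right)} + d{\left(-4,2 \right)} Z = \left(- \frac{4}{5} - - \frac{2}{5}\right) + \left(1 + 2\right) \left(-8 + i \sqrt{10}\right) = \left(- \frac{4}{5} + \frac{2}{5}\right) + 3 \left(-8 + i \sqrt{10}\right) = - \frac{2}{5} - \left(24 - 3 i \sqrt{10}\right) = - \frac{122}{5} + 3 i \sqrt{10}$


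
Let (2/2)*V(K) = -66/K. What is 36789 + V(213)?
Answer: 2611997/71 ≈ 36789.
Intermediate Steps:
V(K) = -66/K
36789 + V(213) = 36789 - 66/213 = 36789 - 66*1/213 = 36789 - 22/71 = 2611997/71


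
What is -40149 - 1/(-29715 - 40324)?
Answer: -2811995810/70039 ≈ -40149.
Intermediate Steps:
-40149 - 1/(-29715 - 40324) = -40149 - 1/(-70039) = -40149 - 1*(-1/70039) = -40149 + 1/70039 = -2811995810/70039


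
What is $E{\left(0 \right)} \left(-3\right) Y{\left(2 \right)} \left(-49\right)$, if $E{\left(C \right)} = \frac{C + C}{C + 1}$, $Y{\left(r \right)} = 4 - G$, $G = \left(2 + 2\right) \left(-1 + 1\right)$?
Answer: $0$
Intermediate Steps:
$G = 0$ ($G = 4 \cdot 0 = 0$)
$Y{\left(r \right)} = 4$ ($Y{\left(r \right)} = 4 - 0 = 4 + 0 = 4$)
$E{\left(C \right)} = \frac{2 C}{1 + C}$
$E{\left(0 \right)} \left(-3\right) Y{\left(2 \right)} \left(-49\right) = 2 \cdot 0 \frac{1}{1 + 0} \left(-3\right) 4 \left(-49\right) = 2 \cdot 0 \cdot 1^{-1} \left(-3\right) 4 \left(-49\right) = 2 \cdot 0 \cdot 1 \left(-3\right) 4 \left(-49\right) = 0 \left(-3\right) 4 \left(-49\right) = 0 \cdot 4 \left(-49\right) = 0 \left(-49\right) = 0$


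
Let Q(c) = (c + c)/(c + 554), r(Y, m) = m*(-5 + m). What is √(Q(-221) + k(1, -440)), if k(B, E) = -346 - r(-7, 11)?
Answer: I*√5092606/111 ≈ 20.33*I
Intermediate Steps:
k(B, E) = -412 (k(B, E) = -346 - 11*(-5 + 11) = -346 - 11*6 = -346 - 1*66 = -346 - 66 = -412)
Q(c) = 2*c/(554 + c) (Q(c) = (2*c)/(554 + c) = 2*c/(554 + c))
√(Q(-221) + k(1, -440)) = √(2*(-221)/(554 - 221) - 412) = √(2*(-221)/333 - 412) = √(2*(-221)*(1/333) - 412) = √(-442/333 - 412) = √(-137638/333) = I*√5092606/111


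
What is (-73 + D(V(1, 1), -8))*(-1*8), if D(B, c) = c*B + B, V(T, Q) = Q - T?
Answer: 584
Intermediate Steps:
D(B, c) = B + B*c (D(B, c) = B*c + B = B + B*c)
(-73 + D(V(1, 1), -8))*(-1*8) = (-73 + (1 - 1*1)*(1 - 8))*(-1*8) = (-73 + (1 - 1)*(-7))*(-8) = (-73 + 0*(-7))*(-8) = (-73 + 0)*(-8) = -73*(-8) = 584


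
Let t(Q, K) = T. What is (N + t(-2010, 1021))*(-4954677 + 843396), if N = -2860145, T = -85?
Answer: 11759209254630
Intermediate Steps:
t(Q, K) = -85
(N + t(-2010, 1021))*(-4954677 + 843396) = (-2860145 - 85)*(-4954677 + 843396) = -2860230*(-4111281) = 11759209254630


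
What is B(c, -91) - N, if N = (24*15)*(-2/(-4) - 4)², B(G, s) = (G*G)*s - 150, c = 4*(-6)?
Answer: -56976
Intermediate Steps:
c = -24
B(G, s) = -150 + s*G² (B(G, s) = G²*s - 150 = s*G² - 150 = -150 + s*G²)
N = 4410 (N = 360*(-2*(-¼) - 4)² = 360*(½ - 4)² = 360*(-7/2)² = 360*(49/4) = 4410)
B(c, -91) - N = (-150 - 91*(-24)²) - 1*4410 = (-150 - 91*576) - 4410 = (-150 - 52416) - 4410 = -52566 - 4410 = -56976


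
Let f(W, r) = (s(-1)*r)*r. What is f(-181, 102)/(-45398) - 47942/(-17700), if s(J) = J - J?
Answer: 23971/8850 ≈ 2.7086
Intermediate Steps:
s(J) = 0
f(W, r) = 0 (f(W, r) = (0*r)*r = 0*r = 0)
f(-181, 102)/(-45398) - 47942/(-17700) = 0/(-45398) - 47942/(-17700) = 0*(-1/45398) - 47942*(-1/17700) = 0 + 23971/8850 = 23971/8850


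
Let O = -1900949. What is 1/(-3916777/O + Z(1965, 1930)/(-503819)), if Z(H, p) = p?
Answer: 957734224231/1969677839793 ≈ 0.48624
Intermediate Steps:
1/(-3916777/O + Z(1965, 1930)/(-503819)) = 1/(-3916777/(-1900949) + 1930/(-503819)) = 1/(-3916777*(-1/1900949) + 1930*(-1/503819)) = 1/(3916777/1900949 - 1930/503819) = 1/(1969677839793/957734224231) = 957734224231/1969677839793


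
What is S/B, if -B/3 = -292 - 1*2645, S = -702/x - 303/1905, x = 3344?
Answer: -391757/9354814920 ≈ -4.1878e-5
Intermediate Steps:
S = -391757/1061720 (S = -702/3344 - 303/1905 = -702*1/3344 - 303*1/1905 = -351/1672 - 101/635 = -391757/1061720 ≈ -0.36898)
B = 8811 (B = -3*(-292 - 1*2645) = -3*(-292 - 2645) = -3*(-2937) = 8811)
S/B = -391757/1061720/8811 = -391757/1061720*1/8811 = -391757/9354814920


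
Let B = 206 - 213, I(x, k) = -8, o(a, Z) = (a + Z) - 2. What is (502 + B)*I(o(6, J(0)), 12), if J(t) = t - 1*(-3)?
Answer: -3960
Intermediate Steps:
J(t) = 3 + t (J(t) = t + 3 = 3 + t)
o(a, Z) = -2 + Z + a (o(a, Z) = (Z + a) - 2 = -2 + Z + a)
B = -7
(502 + B)*I(o(6, J(0)), 12) = (502 - 7)*(-8) = 495*(-8) = -3960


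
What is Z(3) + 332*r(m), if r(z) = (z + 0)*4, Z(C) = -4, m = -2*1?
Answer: -2660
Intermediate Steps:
m = -2
r(z) = 4*z (r(z) = z*4 = 4*z)
Z(3) + 332*r(m) = -4 + 332*(4*(-2)) = -4 + 332*(-8) = -4 - 2656 = -2660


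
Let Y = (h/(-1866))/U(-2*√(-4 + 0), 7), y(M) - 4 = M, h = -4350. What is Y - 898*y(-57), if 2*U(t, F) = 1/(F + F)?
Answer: 14822034/311 ≈ 47659.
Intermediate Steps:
y(M) = 4 + M
U(t, F) = 1/(4*F) (U(t, F) = 1/(2*(F + F)) = 1/(2*((2*F))) = (1/(2*F))/2 = 1/(4*F))
Y = 20300/311 (Y = (-4350/(-1866))/(((¼)/7)) = (-4350*(-1/1866))/(((¼)*(⅐))) = 725/(311*(1/28)) = (725/311)*28 = 20300/311 ≈ 65.273)
Y - 898*y(-57) = 20300/311 - 898*(4 - 57) = 20300/311 - 898*(-53) = 20300/311 - 1*(-47594) = 20300/311 + 47594 = 14822034/311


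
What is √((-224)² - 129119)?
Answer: I*√78943 ≈ 280.97*I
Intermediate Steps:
√((-224)² - 129119) = √(50176 - 129119) = √(-78943) = I*√78943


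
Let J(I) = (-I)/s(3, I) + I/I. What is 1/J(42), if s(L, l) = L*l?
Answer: 3/2 ≈ 1.5000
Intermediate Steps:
J(I) = ⅔ (J(I) = (-I)/((3*I)) + I/I = (-I)*(1/(3*I)) + 1 = -⅓ + 1 = ⅔)
1/J(42) = 1/(⅔) = 3/2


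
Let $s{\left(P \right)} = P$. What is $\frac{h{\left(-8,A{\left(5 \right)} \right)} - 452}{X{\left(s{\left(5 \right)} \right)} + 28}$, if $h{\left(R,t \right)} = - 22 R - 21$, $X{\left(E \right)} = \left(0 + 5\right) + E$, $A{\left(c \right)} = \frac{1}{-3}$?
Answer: $- \frac{297}{38} \approx -7.8158$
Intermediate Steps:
$A{\left(c \right)} = - \frac{1}{3}$
$X{\left(E \right)} = 5 + E$
$h{\left(R,t \right)} = -21 - 22 R$
$\frac{h{\left(-8,A{\left(5 \right)} \right)} - 452}{X{\left(s{\left(5 \right)} \right)} + 28} = \frac{\left(-21 - -176\right) - 452}{\left(5 + 5\right) + 28} = \frac{\left(-21 + 176\right) - 452}{10 + 28} = \frac{155 - 452}{38} = \left(-297\right) \frac{1}{38} = - \frac{297}{38}$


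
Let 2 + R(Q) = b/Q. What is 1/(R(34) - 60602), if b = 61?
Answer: -34/2060475 ≈ -1.6501e-5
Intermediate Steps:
R(Q) = -2 + 61/Q
1/(R(34) - 60602) = 1/((-2 + 61/34) - 60602) = 1/(-7/34 - 60602) = 1/(-2060475/34) = -34/2060475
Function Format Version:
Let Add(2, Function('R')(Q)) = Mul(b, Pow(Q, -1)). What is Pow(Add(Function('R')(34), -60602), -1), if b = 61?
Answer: Rational(-34, 2060475) ≈ -1.6501e-5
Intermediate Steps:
Function('R')(Q) = Add(-2, Mul(61, Pow(Q, -1)))
Pow(Add(Function('R')(34), -60602), -1) = Pow(Add(Add(-2, Mul(61, Pow(34, -1))), -60602), -1) = Pow(Add(Add(-2, Mul(61, Rational(1, 34))), -60602), -1) = Pow(Add(Add(-2, Rational(61, 34)), -60602), -1) = Pow(Add(Rational(-7, 34), -60602), -1) = Pow(Rational(-2060475, 34), -1) = Rational(-34, 2060475)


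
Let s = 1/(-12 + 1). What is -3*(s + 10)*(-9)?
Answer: 2943/11 ≈ 267.55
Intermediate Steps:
s = -1/11 (s = 1/(-11) = -1/11 ≈ -0.090909)
-3*(s + 10)*(-9) = -3*(-1/11 + 10)*(-9) = -327*(-9)/11 = -3*(-981/11) = 2943/11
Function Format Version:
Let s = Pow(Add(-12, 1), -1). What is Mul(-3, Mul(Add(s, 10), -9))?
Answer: Rational(2943, 11) ≈ 267.55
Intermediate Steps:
s = Rational(-1, 11) (s = Pow(-11, -1) = Rational(-1, 11) ≈ -0.090909)
Mul(-3, Mul(Add(s, 10), -9)) = Mul(-3, Mul(Add(Rational(-1, 11), 10), -9)) = Mul(-3, Mul(Rational(109, 11), -9)) = Mul(-3, Rational(-981, 11)) = Rational(2943, 11)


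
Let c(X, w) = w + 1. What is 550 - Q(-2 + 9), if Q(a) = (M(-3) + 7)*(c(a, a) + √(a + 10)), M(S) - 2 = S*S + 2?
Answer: 390 - 20*√17 ≈ 307.54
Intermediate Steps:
c(X, w) = 1 + w
M(S) = 4 + S² (M(S) = 2 + (S*S + 2) = 2 + (S² + 2) = 2 + (2 + S²) = 4 + S²)
Q(a) = 20 + 20*a + 20*√(10 + a) (Q(a) = ((4 + (-3)²) + 7)*((1 + a) + √(a + 10)) = ((4 + 9) + 7)*((1 + a) + √(10 + a)) = (13 + 7)*(1 + a + √(10 + a)) = 20*(1 + a + √(10 + a)) = 20 + 20*a + 20*√(10 + a))
550 - Q(-2 + 9) = 550 - (20 + 20*(-2 + 9) + 20*√(10 + (-2 + 9))) = 550 - (20 + 20*7 + 20*√(10 + 7)) = 550 - (20 + 140 + 20*√17) = 550 - (160 + 20*√17) = 550 + (-160 - 20*√17) = 390 - 20*√17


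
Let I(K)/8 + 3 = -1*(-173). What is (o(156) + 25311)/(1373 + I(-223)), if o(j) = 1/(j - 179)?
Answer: 582152/62859 ≈ 9.2612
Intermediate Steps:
o(j) = 1/(-179 + j)
I(K) = 1360 (I(K) = -24 + 8*(-1*(-173)) = -24 + 8*173 = -24 + 1384 = 1360)
(o(156) + 25311)/(1373 + I(-223)) = (1/(-179 + 156) + 25311)/(1373 + 1360) = (1/(-23) + 25311)/2733 = (-1/23 + 25311)*(1/2733) = (582152/23)*(1/2733) = 582152/62859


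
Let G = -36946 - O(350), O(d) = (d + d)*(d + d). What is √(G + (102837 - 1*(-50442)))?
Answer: I*√373667 ≈ 611.28*I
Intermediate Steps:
O(d) = 4*d² (O(d) = (2*d)*(2*d) = 4*d²)
G = -526946 (G = -36946 - 4*350² = -36946 - 4*122500 = -36946 - 1*490000 = -36946 - 490000 = -526946)
√(G + (102837 - 1*(-50442))) = √(-526946 + (102837 - 1*(-50442))) = √(-526946 + (102837 + 50442)) = √(-526946 + 153279) = √(-373667) = I*√373667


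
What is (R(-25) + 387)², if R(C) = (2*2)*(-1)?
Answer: 146689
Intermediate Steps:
R(C) = -4 (R(C) = 4*(-1) = -4)
(R(-25) + 387)² = (-4 + 387)² = 383² = 146689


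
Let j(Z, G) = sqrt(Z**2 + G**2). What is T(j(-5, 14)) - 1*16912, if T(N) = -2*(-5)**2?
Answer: -16962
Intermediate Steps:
j(Z, G) = sqrt(G**2 + Z**2)
T(N) = -50 (T(N) = -2*25 = -50)
T(j(-5, 14)) - 1*16912 = -50 - 1*16912 = -50 - 16912 = -16962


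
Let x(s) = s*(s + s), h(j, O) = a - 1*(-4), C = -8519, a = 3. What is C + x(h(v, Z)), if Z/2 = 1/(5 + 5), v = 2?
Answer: -8421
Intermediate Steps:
Z = 1/5 (Z = 2/(5 + 5) = 2/10 = 2*(1/10) = 1/5 ≈ 0.20000)
h(j, O) = 7 (h(j, O) = 3 - 1*(-4) = 3 + 4 = 7)
x(s) = 2*s**2 (x(s) = s*(2*s) = 2*s**2)
C + x(h(v, Z)) = -8519 + 2*7**2 = -8519 + 2*49 = -8519 + 98 = -8421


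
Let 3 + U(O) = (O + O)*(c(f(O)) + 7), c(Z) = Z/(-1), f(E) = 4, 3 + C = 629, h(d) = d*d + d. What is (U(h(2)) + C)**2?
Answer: 434281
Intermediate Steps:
h(d) = d + d**2 (h(d) = d**2 + d = d + d**2)
C = 626 (C = -3 + 629 = 626)
c(Z) = -Z (c(Z) = Z*(-1) = -Z)
U(O) = -3 + 6*O (U(O) = -3 + (O + O)*(-1*4 + 7) = -3 + (2*O)*(-4 + 7) = -3 + (2*O)*3 = -3 + 6*O)
(U(h(2)) + C)**2 = ((-3 + 6*(2*(1 + 2))) + 626)**2 = ((-3 + 6*(2*3)) + 626)**2 = ((-3 + 6*6) + 626)**2 = ((-3 + 36) + 626)**2 = (33 + 626)**2 = 659**2 = 434281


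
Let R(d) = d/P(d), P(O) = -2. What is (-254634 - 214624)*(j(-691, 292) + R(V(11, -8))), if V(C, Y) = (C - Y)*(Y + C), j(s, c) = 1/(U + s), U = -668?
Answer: 18175535485/1359 ≈ 1.3374e+7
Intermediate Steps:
j(s, c) = 1/(-668 + s)
V(C, Y) = (C + Y)*(C - Y) (V(C, Y) = (C - Y)*(C + Y) = (C + Y)*(C - Y))
R(d) = -d/2 (R(d) = d/(-2) = d*(-½) = -d/2)
(-254634 - 214624)*(j(-691, 292) + R(V(11, -8))) = (-254634 - 214624)*(1/(-668 - 691) - (11² - 1*(-8)²)/2) = -469258*(1/(-1359) - (121 - 1*64)/2) = -469258*(-1/1359 - (121 - 64)/2) = -469258*(-1/1359 - ½*57) = -469258*(-1/1359 - 57/2) = -469258*(-77465/2718) = 18175535485/1359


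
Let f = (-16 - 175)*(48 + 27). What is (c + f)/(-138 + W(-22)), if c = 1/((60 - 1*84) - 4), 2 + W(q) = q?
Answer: 401101/4536 ≈ 88.426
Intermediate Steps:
W(q) = -2 + q
f = -14325 (f = -191*75 = -14325)
c = -1/28 (c = 1/((60 - 84) - 4) = 1/(-24 - 4) = 1/(-28) = -1/28 ≈ -0.035714)
(c + f)/(-138 + W(-22)) = (-1/28 - 14325)/(-138 + (-2 - 22)) = -401101/(28*(-138 - 24)) = -401101/28/(-162) = -401101/28*(-1/162) = 401101/4536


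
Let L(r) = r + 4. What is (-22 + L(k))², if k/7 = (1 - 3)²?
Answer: 100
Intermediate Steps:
k = 28 (k = 7*(1 - 3)² = 7*(-2)² = 7*4 = 28)
L(r) = 4 + r
(-22 + L(k))² = (-22 + (4 + 28))² = (-22 + 32)² = 10² = 100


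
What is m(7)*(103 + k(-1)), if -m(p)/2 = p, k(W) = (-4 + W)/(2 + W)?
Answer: -1372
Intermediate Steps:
k(W) = (-4 + W)/(2 + W)
m(p) = -2*p
m(7)*(103 + k(-1)) = (-2*7)*(103 + (-4 - 1)/(2 - 1)) = -14*(103 - 5/1) = -14*(103 + 1*(-5)) = -14*(103 - 5) = -14*98 = -1372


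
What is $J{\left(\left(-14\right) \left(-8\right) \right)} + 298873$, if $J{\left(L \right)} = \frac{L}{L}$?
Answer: $298874$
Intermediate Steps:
$J{\left(L \right)} = 1$
$J{\left(\left(-14\right) \left(-8\right) \right)} + 298873 = 1 + 298873 = 298874$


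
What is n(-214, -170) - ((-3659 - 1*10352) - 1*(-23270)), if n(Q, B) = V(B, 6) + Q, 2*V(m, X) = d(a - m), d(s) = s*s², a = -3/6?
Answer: 38806651/16 ≈ 2.4254e+6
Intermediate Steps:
a = -½ (a = -3*⅙ = -½ ≈ -0.50000)
d(s) = s³
V(m, X) = (-½ - m)³/2
n(Q, B) = Q - (1 + 2*B)³/16 (n(Q, B) = -(1 + 2*B)³/16 + Q = Q - (1 + 2*B)³/16)
n(-214, -170) - ((-3659 - 1*10352) - 1*(-23270)) = (-214 - (1 + 2*(-170))³/16) - ((-3659 - 1*10352) - 1*(-23270)) = (-214 - (1 - 340)³/16) - ((-3659 - 10352) + 23270) = (-214 - 1/16*(-339)³) - (-14011 + 23270) = (-214 - 1/16*(-38958219)) - 1*9259 = (-214 + 38958219/16) - 9259 = 38954795/16 - 9259 = 38806651/16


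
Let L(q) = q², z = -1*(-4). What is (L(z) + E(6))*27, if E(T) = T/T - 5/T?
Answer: 873/2 ≈ 436.50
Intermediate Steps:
z = 4
E(T) = 1 - 5/T
(L(z) + E(6))*27 = (4² + (-5 + 6)/6)*27 = (16 + (⅙)*1)*27 = (16 + ⅙)*27 = (97/6)*27 = 873/2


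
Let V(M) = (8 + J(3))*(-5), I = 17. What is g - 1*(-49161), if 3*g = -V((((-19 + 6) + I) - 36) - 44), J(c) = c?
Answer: 147538/3 ≈ 49179.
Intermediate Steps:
V(M) = -55 (V(M) = (8 + 3)*(-5) = 11*(-5) = -55)
g = 55/3 (g = (-1*(-55))/3 = (⅓)*55 = 55/3 ≈ 18.333)
g - 1*(-49161) = 55/3 - 1*(-49161) = 55/3 + 49161 = 147538/3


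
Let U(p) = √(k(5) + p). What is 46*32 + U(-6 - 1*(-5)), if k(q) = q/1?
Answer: 1474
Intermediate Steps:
k(q) = q (k(q) = q*1 = q)
U(p) = √(5 + p)
46*32 + U(-6 - 1*(-5)) = 46*32 + √(5 + (-6 - 1*(-5))) = 1472 + √(5 + (-6 + 5)) = 1472 + √(5 - 1) = 1472 + √4 = 1472 + 2 = 1474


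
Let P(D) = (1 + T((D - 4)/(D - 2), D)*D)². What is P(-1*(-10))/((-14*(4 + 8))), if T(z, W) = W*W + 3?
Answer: -1062961/168 ≈ -6327.1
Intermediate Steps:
T(z, W) = 3 + W² (T(z, W) = W² + 3 = 3 + W²)
P(D) = (1 + D*(3 + D²))² (P(D) = (1 + (3 + D²)*D)² = (1 + D*(3 + D²))²)
P(-1*(-10))/((-14*(4 + 8))) = (1 + (-1*(-10))*(3 + (-1*(-10))²))²/((-14*(4 + 8))) = (1 + 10*(3 + 10²))²/((-14*12)) = (1 + 10*(3 + 100))²/(-168) = (1 + 10*103)²*(-1/168) = (1 + 1030)²*(-1/168) = 1031²*(-1/168) = 1062961*(-1/168) = -1062961/168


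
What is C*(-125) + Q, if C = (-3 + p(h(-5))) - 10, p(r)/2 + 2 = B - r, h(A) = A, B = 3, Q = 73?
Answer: 198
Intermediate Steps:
p(r) = 2 - 2*r (p(r) = -4 + 2*(3 - r) = -4 + (6 - 2*r) = 2 - 2*r)
C = -1 (C = (-3 + (2 - 2*(-5))) - 10 = (-3 + (2 + 10)) - 10 = (-3 + 12) - 10 = 9 - 10 = -1)
C*(-125) + Q = -1*(-125) + 73 = 125 + 73 = 198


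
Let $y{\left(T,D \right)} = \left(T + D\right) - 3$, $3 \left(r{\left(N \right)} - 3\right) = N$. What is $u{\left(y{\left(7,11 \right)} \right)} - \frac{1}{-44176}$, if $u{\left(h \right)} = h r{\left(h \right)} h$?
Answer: $\frac{79516801}{44176} \approx 1800.0$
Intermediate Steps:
$r{\left(N \right)} = 3 + \frac{N}{3}$
$y{\left(T,D \right)} = -3 + D + T$ ($y{\left(T,D \right)} = \left(D + T\right) - 3 = -3 + D + T$)
$u{\left(h \right)} = h^{2} \left(3 + \frac{h}{3}\right)$ ($u{\left(h \right)} = h \left(3 + \frac{h}{3}\right) h = h^{2} \left(3 + \frac{h}{3}\right)$)
$u{\left(y{\left(7,11 \right)} \right)} - \frac{1}{-44176} = \frac{\left(-3 + 11 + 7\right)^{2} \left(9 + \left(-3 + 11 + 7\right)\right)}{3} - \frac{1}{-44176} = \frac{15^{2} \left(9 + 15\right)}{3} - - \frac{1}{44176} = \frac{1}{3} \cdot 225 \cdot 24 + \frac{1}{44176} = 1800 + \frac{1}{44176} = \frac{79516801}{44176}$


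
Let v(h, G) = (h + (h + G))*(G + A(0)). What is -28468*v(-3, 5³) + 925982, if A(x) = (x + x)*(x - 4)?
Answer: -422535518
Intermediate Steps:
A(x) = 2*x*(-4 + x) (A(x) = (2*x)*(-4 + x) = 2*x*(-4 + x))
v(h, G) = G*(G + 2*h) (v(h, G) = (h + (h + G))*(G + 2*0*(-4 + 0)) = (h + (G + h))*(G + 2*0*(-4)) = (G + 2*h)*(G + 0) = (G + 2*h)*G = G*(G + 2*h))
-28468*v(-3, 5³) + 925982 = -28468*5³*(5³ + 2*(-3)) + 925982 = -3558500*(125 - 6) + 925982 = -3558500*119 + 925982 = -28468*14875 + 925982 = -423461500 + 925982 = -422535518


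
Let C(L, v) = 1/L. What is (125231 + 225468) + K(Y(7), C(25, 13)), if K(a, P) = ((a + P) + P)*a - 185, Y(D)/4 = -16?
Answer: 8865122/25 ≈ 3.5461e+5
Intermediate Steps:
Y(D) = -64 (Y(D) = 4*(-16) = -64)
K(a, P) = -185 + a*(a + 2*P) (K(a, P) = ((P + a) + P)*a - 185 = (a + 2*P)*a - 185 = a*(a + 2*P) - 185 = -185 + a*(a + 2*P))
(125231 + 225468) + K(Y(7), C(25, 13)) = (125231 + 225468) + (-185 + (-64)² + 2*(-64)/25) = 350699 + (-185 + 4096 + 2*(1/25)*(-64)) = 350699 + (-185 + 4096 - 128/25) = 350699 + 97647/25 = 8865122/25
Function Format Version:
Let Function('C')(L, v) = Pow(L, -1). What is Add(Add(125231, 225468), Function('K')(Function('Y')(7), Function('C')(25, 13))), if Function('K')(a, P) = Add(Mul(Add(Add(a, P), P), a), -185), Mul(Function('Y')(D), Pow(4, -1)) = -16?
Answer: Rational(8865122, 25) ≈ 3.5461e+5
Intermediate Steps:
Function('Y')(D) = -64 (Function('Y')(D) = Mul(4, -16) = -64)
Function('K')(a, P) = Add(-185, Mul(a, Add(a, Mul(2, P)))) (Function('K')(a, P) = Add(Mul(Add(Add(P, a), P), a), -185) = Add(Mul(Add(a, Mul(2, P)), a), -185) = Add(Mul(a, Add(a, Mul(2, P))), -185) = Add(-185, Mul(a, Add(a, Mul(2, P)))))
Add(Add(125231, 225468), Function('K')(Function('Y')(7), Function('C')(25, 13))) = Add(Add(125231, 225468), Add(-185, Pow(-64, 2), Mul(2, Pow(25, -1), -64))) = Add(350699, Add(-185, 4096, Mul(2, Rational(1, 25), -64))) = Add(350699, Add(-185, 4096, Rational(-128, 25))) = Add(350699, Rational(97647, 25)) = Rational(8865122, 25)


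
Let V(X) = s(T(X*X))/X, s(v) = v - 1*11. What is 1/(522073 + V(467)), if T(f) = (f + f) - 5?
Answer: 467/244244253 ≈ 1.9120e-6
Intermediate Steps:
T(f) = -5 + 2*f (T(f) = 2*f - 5 = -5 + 2*f)
s(v) = -11 + v (s(v) = v - 11 = -11 + v)
V(X) = (-16 + 2*X**2)/X (V(X) = (-11 + (-5 + 2*(X*X)))/X = (-11 + (-5 + 2*X**2))/X = (-16 + 2*X**2)/X)
1/(522073 + V(467)) = 1/(522073 + (-16/467 + 2*467)) = 1/(522073 + (-16*1/467 + 934)) = 1/(522073 + (-16/467 + 934)) = 1/(522073 + 436162/467) = 1/(244244253/467) = 467/244244253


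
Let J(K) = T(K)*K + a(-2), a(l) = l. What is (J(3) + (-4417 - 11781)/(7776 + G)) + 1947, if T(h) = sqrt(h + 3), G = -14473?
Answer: 13041863/6697 + 3*sqrt(6) ≈ 1954.8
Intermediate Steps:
T(h) = sqrt(3 + h)
J(K) = -2 + K*sqrt(3 + K) (J(K) = sqrt(3 + K)*K - 2 = K*sqrt(3 + K) - 2 = -2 + K*sqrt(3 + K))
(J(3) + (-4417 - 11781)/(7776 + G)) + 1947 = ((-2 + 3*sqrt(3 + 3)) + (-4417 - 11781)/(7776 - 14473)) + 1947 = ((-2 + 3*sqrt(6)) - 16198/(-6697)) + 1947 = ((-2 + 3*sqrt(6)) - 16198*(-1/6697)) + 1947 = ((-2 + 3*sqrt(6)) + 16198/6697) + 1947 = (2804/6697 + 3*sqrt(6)) + 1947 = 13041863/6697 + 3*sqrt(6)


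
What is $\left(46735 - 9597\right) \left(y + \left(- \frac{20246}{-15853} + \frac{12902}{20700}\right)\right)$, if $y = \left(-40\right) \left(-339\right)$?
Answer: $\frac{216335359047277}{429525} \approx 5.0366 \cdot 10^{8}$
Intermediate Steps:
$y = 13560$
$\left(46735 - 9597\right) \left(y + \left(- \frac{20246}{-15853} + \frac{12902}{20700}\right)\right) = \left(46735 - 9597\right) \left(13560 + \left(- \frac{20246}{-15853} + \frac{12902}{20700}\right)\right) = 37138 \left(13560 + \left(\left(-20246\right) \left(- \frac{1}{15853}\right) + 12902 \cdot \frac{1}{20700}\right)\right) = 37138 \left(13560 + \left(\frac{106}{83} + \frac{6451}{10350}\right)\right) = 37138 \left(13560 + \frac{1632533}{859050}\right) = 37138 \cdot \frac{11650350533}{859050} = \frac{216335359047277}{429525}$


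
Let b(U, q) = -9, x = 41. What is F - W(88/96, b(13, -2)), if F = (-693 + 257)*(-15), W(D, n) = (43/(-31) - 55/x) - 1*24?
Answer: 8346312/1271 ≈ 6566.7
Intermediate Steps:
W(D, n) = -33972/1271 (W(D, n) = (43/(-31) - 55/41) - 1*24 = (43*(-1/31) - 55*1/41) - 24 = (-43/31 - 55/41) - 24 = -3468/1271 - 24 = -33972/1271)
F = 6540 (F = -436*(-15) = 6540)
F - W(88/96, b(13, -2)) = 6540 - 1*(-33972/1271) = 6540 + 33972/1271 = 8346312/1271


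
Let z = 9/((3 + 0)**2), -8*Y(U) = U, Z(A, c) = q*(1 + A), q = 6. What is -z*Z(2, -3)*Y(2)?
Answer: 9/2 ≈ 4.5000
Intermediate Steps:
Z(A, c) = 6 + 6*A (Z(A, c) = 6*(1 + A) = 6 + 6*A)
Y(U) = -U/8
z = 1 (z = 9/(3**2) = 9/9 = 9*(1/9) = 1)
-z*Z(2, -3)*Y(2) = -1*(6 + 6*2)*(-1/8*2) = -1*(6 + 12)*(-1)/4 = -1*18*(-1)/4 = -18*(-1)/4 = -1*(-9/2) = 9/2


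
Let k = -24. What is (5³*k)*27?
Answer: -81000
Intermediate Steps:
(5³*k)*27 = (5³*(-24))*27 = (125*(-24))*27 = -3000*27 = -81000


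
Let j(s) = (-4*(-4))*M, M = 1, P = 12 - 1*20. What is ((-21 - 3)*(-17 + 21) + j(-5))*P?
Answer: 640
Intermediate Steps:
P = -8 (P = 12 - 20 = -8)
j(s) = 16 (j(s) = -4*(-4)*1 = 16*1 = 16)
((-21 - 3)*(-17 + 21) + j(-5))*P = ((-21 - 3)*(-17 + 21) + 16)*(-8) = (-24*4 + 16)*(-8) = (-96 + 16)*(-8) = -80*(-8) = 640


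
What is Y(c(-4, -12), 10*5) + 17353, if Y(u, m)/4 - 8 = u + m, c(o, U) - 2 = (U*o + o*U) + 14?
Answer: 18033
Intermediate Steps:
c(o, U) = 16 + 2*U*o (c(o, U) = 2 + ((U*o + o*U) + 14) = 2 + ((U*o + U*o) + 14) = 2 + (2*U*o + 14) = 2 + (14 + 2*U*o) = 16 + 2*U*o)
Y(u, m) = 32 + 4*m + 4*u (Y(u, m) = 32 + 4*(u + m) = 32 + 4*(m + u) = 32 + (4*m + 4*u) = 32 + 4*m + 4*u)
Y(c(-4, -12), 10*5) + 17353 = (32 + 4*(10*5) + 4*(16 + 2*(-12)*(-4))) + 17353 = (32 + 4*50 + 4*(16 + 96)) + 17353 = (32 + 200 + 4*112) + 17353 = (32 + 200 + 448) + 17353 = 680 + 17353 = 18033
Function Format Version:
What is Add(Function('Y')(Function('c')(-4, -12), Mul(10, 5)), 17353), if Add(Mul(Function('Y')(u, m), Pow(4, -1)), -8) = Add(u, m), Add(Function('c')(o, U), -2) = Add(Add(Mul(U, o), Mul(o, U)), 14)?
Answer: 18033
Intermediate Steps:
Function('c')(o, U) = Add(16, Mul(2, U, o)) (Function('c')(o, U) = Add(2, Add(Add(Mul(U, o), Mul(o, U)), 14)) = Add(2, Add(Add(Mul(U, o), Mul(U, o)), 14)) = Add(2, Add(Mul(2, U, o), 14)) = Add(2, Add(14, Mul(2, U, o))) = Add(16, Mul(2, U, o)))
Function('Y')(u, m) = Add(32, Mul(4, m), Mul(4, u)) (Function('Y')(u, m) = Add(32, Mul(4, Add(u, m))) = Add(32, Mul(4, Add(m, u))) = Add(32, Add(Mul(4, m), Mul(4, u))) = Add(32, Mul(4, m), Mul(4, u)))
Add(Function('Y')(Function('c')(-4, -12), Mul(10, 5)), 17353) = Add(Add(32, Mul(4, Mul(10, 5)), Mul(4, Add(16, Mul(2, -12, -4)))), 17353) = Add(Add(32, Mul(4, 50), Mul(4, Add(16, 96))), 17353) = Add(Add(32, 200, Mul(4, 112)), 17353) = Add(Add(32, 200, 448), 17353) = Add(680, 17353) = 18033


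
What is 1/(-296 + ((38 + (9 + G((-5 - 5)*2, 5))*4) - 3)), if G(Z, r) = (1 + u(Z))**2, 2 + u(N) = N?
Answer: 1/1539 ≈ 0.00064977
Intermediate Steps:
u(N) = -2 + N
G(Z, r) = (-1 + Z)**2 (G(Z, r) = (1 + (-2 + Z))**2 = (-1 + Z)**2)
1/(-296 + ((38 + (9 + G((-5 - 5)*2, 5))*4) - 3)) = 1/(-296 + ((38 + (9 + (-1 + (-5 - 5)*2)**2)*4) - 3)) = 1/(-296 + ((38 + (9 + (-1 - 10*2)**2)*4) - 3)) = 1/(-296 + ((38 + (9 + (-1 - 20)**2)*4) - 3)) = 1/(-296 + ((38 + (9 + (-21)**2)*4) - 3)) = 1/(-296 + ((38 + (9 + 441)*4) - 3)) = 1/(-296 + ((38 + 450*4) - 3)) = 1/(-296 + ((38 + 1800) - 3)) = 1/(-296 + (1838 - 3)) = 1/(-296 + 1835) = 1/1539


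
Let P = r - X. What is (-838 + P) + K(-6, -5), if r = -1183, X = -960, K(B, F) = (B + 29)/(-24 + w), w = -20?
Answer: -46707/44 ≈ -1061.5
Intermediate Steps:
K(B, F) = -29/44 - B/44 (K(B, F) = (B + 29)/(-24 - 20) = (29 + B)/(-44) = (29 + B)*(-1/44) = -29/44 - B/44)
P = -223 (P = -1183 - 1*(-960) = -1183 + 960 = -223)
(-838 + P) + K(-6, -5) = (-838 - 223) + (-29/44 - 1/44*(-6)) = -1061 + (-29/44 + 3/22) = -1061 - 23/44 = -46707/44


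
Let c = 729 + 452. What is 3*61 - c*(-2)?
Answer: 2545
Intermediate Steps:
c = 1181
3*61 - c*(-2) = 3*61 - 1181*(-2) = 183 - 1*(-2362) = 183 + 2362 = 2545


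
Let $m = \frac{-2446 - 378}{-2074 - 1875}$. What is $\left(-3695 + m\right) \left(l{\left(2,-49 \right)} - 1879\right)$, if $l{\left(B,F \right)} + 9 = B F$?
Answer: $\frac{28973219766}{3949} \approx 7.3368 \cdot 10^{6}$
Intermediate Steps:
$m = \frac{2824}{3949}$ ($m = - \frac{2824}{-3949} = \left(-2824\right) \left(- \frac{1}{3949}\right) = \frac{2824}{3949} \approx 0.71512$)
$l{\left(B,F \right)} = -9 + B F$
$\left(-3695 + m\right) \left(l{\left(2,-49 \right)} - 1879\right) = \left(-3695 + \frac{2824}{3949}\right) \left(\left(-9 + 2 \left(-49\right)\right) - 1879\right) = - \frac{14588731 \left(\left(-9 - 98\right) - 1879\right)}{3949} = - \frac{14588731 \left(-107 - 1879\right)}{3949} = \left(- \frac{14588731}{3949}\right) \left(-1986\right) = \frac{28973219766}{3949}$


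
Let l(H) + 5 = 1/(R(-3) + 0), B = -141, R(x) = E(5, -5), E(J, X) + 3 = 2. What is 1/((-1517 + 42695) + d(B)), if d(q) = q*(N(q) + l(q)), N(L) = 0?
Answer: 1/42024 ≈ 2.3796e-5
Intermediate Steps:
E(J, X) = -1 (E(J, X) = -3 + 2 = -1)
R(x) = -1
l(H) = -6 (l(H) = -5 + 1/(-1 + 0) = -5 + 1/(-1) = -5 - 1 = -6)
d(q) = -6*q (d(q) = q*(0 - 6) = q*(-6) = -6*q)
1/((-1517 + 42695) + d(B)) = 1/((-1517 + 42695) - 6*(-141)) = 1/(41178 + 846) = 1/42024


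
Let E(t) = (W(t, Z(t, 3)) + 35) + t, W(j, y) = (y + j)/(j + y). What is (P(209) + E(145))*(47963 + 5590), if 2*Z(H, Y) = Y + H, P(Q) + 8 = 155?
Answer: 17565384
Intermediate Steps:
P(Q) = 147 (P(Q) = -8 + 155 = 147)
Z(H, Y) = H/2 + Y/2 (Z(H, Y) = (Y + H)/2 = (H + Y)/2 = H/2 + Y/2)
W(j, y) = 1 (W(j, y) = (j + y)/(j + y) = 1)
E(t) = 36 + t (E(t) = (1 + 35) + t = 36 + t)
(P(209) + E(145))*(47963 + 5590) = (147 + (36 + 145))*(47963 + 5590) = (147 + 181)*53553 = 328*53553 = 17565384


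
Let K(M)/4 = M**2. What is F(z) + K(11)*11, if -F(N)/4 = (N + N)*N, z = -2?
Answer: 5292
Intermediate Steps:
K(M) = 4*M**2
F(N) = -8*N**2 (F(N) = -4*(N + N)*N = -4*2*N*N = -8*N**2)
F(z) + K(11)*11 = -8*(-2)**2 + (4*11**2)*11 = -8*4 + (4*121)*11 = -32 + 484*11 = -32 + 5324 = 5292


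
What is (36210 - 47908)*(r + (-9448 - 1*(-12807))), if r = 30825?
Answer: -399884432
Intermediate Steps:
(36210 - 47908)*(r + (-9448 - 1*(-12807))) = (36210 - 47908)*(30825 + (-9448 - 1*(-12807))) = -11698*(30825 + (-9448 + 12807)) = -11698*(30825 + 3359) = -11698*34184 = -399884432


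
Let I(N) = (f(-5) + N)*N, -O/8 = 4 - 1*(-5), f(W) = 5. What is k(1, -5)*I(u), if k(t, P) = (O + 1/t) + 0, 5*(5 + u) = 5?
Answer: 284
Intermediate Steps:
O = -72 (O = -8*(4 - 1*(-5)) = -8*(4 + 5) = -8*9 = -72)
u = -4 (u = -5 + (⅕)*5 = -5 + 1 = -4)
k(t, P) = -72 + 1/t (k(t, P) = (-72 + 1/t) + 0 = -72 + 1/t)
I(N) = N*(5 + N) (I(N) = (5 + N)*N = N*(5 + N))
k(1, -5)*I(u) = (-72 + 1/1)*(-4*(5 - 4)) = (-72 + 1)*(-4*1) = -71*(-4) = 284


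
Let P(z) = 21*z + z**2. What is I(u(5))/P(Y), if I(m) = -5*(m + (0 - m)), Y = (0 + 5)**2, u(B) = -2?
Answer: 0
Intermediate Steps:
Y = 25 (Y = 5**2 = 25)
P(z) = z**2 + 21*z
I(m) = 0 (I(m) = -5*(m - m) = -5*0 = 0)
I(u(5))/P(Y) = 0/(25*(21 + 25)) = 0/(25*46) = 0/1150 = (1/1150)*0 = 0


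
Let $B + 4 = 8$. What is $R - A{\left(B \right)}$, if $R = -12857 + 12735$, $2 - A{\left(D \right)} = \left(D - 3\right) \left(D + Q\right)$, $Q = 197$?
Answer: $77$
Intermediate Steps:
$B = 4$ ($B = -4 + 8 = 4$)
$A{\left(D \right)} = 2 - \left(-3 + D\right) \left(197 + D\right)$ ($A{\left(D \right)} = 2 - \left(D - 3\right) \left(D + 197\right) = 2 - \left(-3 + D\right) \left(197 + D\right)$)
$R = -122$
$R - A{\left(B \right)} = -122 - \left(593 - 4^{2} - 776\right) = -122 - \left(593 - 16 - 776\right) = -122 - -199 = -122 + 199 = 77$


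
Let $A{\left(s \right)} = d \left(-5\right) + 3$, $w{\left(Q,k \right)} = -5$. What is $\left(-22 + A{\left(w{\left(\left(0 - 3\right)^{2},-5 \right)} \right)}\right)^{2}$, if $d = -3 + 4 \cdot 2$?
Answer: $1936$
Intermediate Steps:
$d = 5$ ($d = -3 + 8 = 5$)
$A{\left(s \right)} = -22$ ($A{\left(s \right)} = 5 \left(-5\right) + 3 = -25 + 3 = -22$)
$\left(-22 + A{\left(w{\left(\left(0 - 3\right)^{2},-5 \right)} \right)}\right)^{2} = \left(-22 - 22\right)^{2} = \left(-44\right)^{2} = 1936$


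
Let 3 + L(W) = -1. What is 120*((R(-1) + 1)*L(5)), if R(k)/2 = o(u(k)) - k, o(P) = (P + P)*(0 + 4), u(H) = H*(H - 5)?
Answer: -47520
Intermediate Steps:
L(W) = -4 (L(W) = -3 - 1 = -4)
u(H) = H*(-5 + H)
o(P) = 8*P (o(P) = (2*P)*4 = 8*P)
R(k) = -2*k + 16*k*(-5 + k) (R(k) = 2*(8*(k*(-5 + k)) - k) = 2*(8*k*(-5 + k) - k) = 2*(-k + 8*k*(-5 + k)) = -2*k + 16*k*(-5 + k))
120*((R(-1) + 1)*L(5)) = 120*((2*(-1)*(-41 + 8*(-1)) + 1)*(-4)) = 120*((2*(-1)*(-41 - 8) + 1)*(-4)) = 120*((2*(-1)*(-49) + 1)*(-4)) = 120*((98 + 1)*(-4)) = 120*(99*(-4)) = 120*(-396) = -47520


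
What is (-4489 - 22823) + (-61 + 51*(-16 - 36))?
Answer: -30025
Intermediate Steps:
(-4489 - 22823) + (-61 + 51*(-16 - 36)) = -27312 + (-61 + 51*(-52)) = -27312 + (-61 - 2652) = -27312 - 2713 = -30025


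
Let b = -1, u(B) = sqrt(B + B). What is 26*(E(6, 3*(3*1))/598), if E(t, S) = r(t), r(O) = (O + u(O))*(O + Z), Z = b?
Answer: 30/23 + 10*sqrt(3)/23 ≈ 2.0574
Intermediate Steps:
u(B) = sqrt(2)*sqrt(B) (u(B) = sqrt(2*B) = sqrt(2)*sqrt(B))
Z = -1
r(O) = (-1 + O)*(O + sqrt(2)*sqrt(O)) (r(O) = (O + sqrt(2)*sqrt(O))*(O - 1) = (O + sqrt(2)*sqrt(O))*(-1 + O) = (-1 + O)*(O + sqrt(2)*sqrt(O)))
E(t, S) = t**2 - t + sqrt(2)*t**(3/2) - sqrt(2)*sqrt(t)
26*(E(6, 3*(3*1))/598) = 26*((6**2 - 1*6 + sqrt(2)*6**(3/2) - sqrt(2)*sqrt(6))/598) = 26*((36 - 6 + sqrt(2)*(6*sqrt(6)) - 2*sqrt(3))*(1/598)) = 26*((36 - 6 + 12*sqrt(3) - 2*sqrt(3))*(1/598)) = 26*((30 + 10*sqrt(3))*(1/598)) = 26*(15/299 + 5*sqrt(3)/299) = 30/23 + 10*sqrt(3)/23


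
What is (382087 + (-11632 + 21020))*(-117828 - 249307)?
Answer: -143724174125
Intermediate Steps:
(382087 + (-11632 + 21020))*(-117828 - 249307) = (382087 + 9388)*(-367135) = 391475*(-367135) = -143724174125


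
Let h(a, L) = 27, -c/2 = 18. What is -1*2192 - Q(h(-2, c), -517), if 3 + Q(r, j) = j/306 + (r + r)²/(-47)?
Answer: -30565603/14382 ≈ -2125.3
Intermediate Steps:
c = -36 (c = -2*18 = -36)
Q(r, j) = -3 - 4*r²/47 + j/306 (Q(r, j) = -3 + (j/306 + (r + r)²/(-47)) = -3 + (j*(1/306) + (2*r)²*(-1/47)) = -3 + (j/306 + (4*r²)*(-1/47)) = -3 + (j/306 - 4*r²/47) = -3 + (-4*r²/47 + j/306) = -3 - 4*r²/47 + j/306)
-1*2192 - Q(h(-2, c), -517) = -1*2192 - (-3 - 4/47*27² + (1/306)*(-517)) = -2192 - (-3 - 4/47*729 - 517/306) = -2192 - (-3 - 2916/47 - 517/306) = -2192 - 1*(-959741/14382) = -2192 + 959741/14382 = -30565603/14382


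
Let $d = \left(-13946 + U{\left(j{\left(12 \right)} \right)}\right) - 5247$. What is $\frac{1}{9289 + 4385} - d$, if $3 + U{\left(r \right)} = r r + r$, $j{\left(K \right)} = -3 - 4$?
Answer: $\frac{261911797}{13674} \approx 19154.0$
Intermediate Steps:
$j{\left(K \right)} = -7$ ($j{\left(K \right)} = -3 - 4 = -7$)
$U{\left(r \right)} = -3 + r + r^{2}$ ($U{\left(r \right)} = -3 + \left(r r + r\right) = -3 + \left(r^{2} + r\right) = -3 + \left(r + r^{2}\right) = -3 + r + r^{2}$)
$d = -19154$ ($d = \left(-13946 - \left(10 - 49\right)\right) - 5247 = \left(-13946 - -39\right) - 5247 = \left(-13946 + 39\right) - 5247 = -13907 - 5247 = -19154$)
$\frac{1}{9289 + 4385} - d = \frac{1}{9289 + 4385} - -19154 = \frac{1}{13674} + 19154 = \frac{261911797}{13674}$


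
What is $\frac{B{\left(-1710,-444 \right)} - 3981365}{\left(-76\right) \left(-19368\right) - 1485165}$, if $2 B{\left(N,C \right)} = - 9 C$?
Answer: $\frac{3979367}{13197} \approx 301.54$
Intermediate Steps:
$B{\left(N,C \right)} = - \frac{9 C}{2}$ ($B{\left(N,C \right)} = \frac{\left(-9\right) C}{2} = - \frac{9 C}{2}$)
$\frac{B{\left(-1710,-444 \right)} - 3981365}{\left(-76\right) \left(-19368\right) - 1485165} = \frac{\left(- \frac{9}{2}\right) \left(-444\right) - 3981365}{\left(-76\right) \left(-19368\right) - 1485165} = \frac{1998 - 3981365}{1471968 + \left(-2072171 + 587006\right)} = - \frac{3979367}{1471968 - 1485165} = - \frac{3979367}{-13197} = \left(-3979367\right) \left(- \frac{1}{13197}\right) = \frac{3979367}{13197}$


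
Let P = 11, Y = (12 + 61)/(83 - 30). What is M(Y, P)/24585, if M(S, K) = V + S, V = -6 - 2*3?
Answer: -563/1303005 ≈ -0.00043208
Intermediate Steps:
Y = 73/53 ≈ 1.3774
V = -12 (V = -6 - 6 = -12)
M(S, K) = -12 + S
M(Y, P)/24585 = (-12 + 73/53)/24585 = -563/53*1/24585 = -563/1303005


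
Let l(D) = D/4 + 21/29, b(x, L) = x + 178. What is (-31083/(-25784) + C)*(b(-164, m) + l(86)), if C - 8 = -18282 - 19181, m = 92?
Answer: -184450349667/135952 ≈ -1.3567e+6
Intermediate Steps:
C = -37455 (C = 8 + (-18282 - 19181) = 8 - 37463 = -37455)
b(x, L) = 178 + x
l(D) = 21/29 + D/4 (l(D) = D*(¼) + 21*(1/29) = D/4 + 21/29 = 21/29 + D/4)
(-31083/(-25784) + C)*(b(-164, m) + l(86)) = (-31083/(-25784) - 37455)*((178 - 164) + (21/29 + (¼)*86)) = (-31083*(-1/25784) - 37455)*(14 + (21/29 + 43/2)) = (31083/25784 - 37455)*(14 + 1289/58) = -965708637/25784*2101/58 = -184450349667/135952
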